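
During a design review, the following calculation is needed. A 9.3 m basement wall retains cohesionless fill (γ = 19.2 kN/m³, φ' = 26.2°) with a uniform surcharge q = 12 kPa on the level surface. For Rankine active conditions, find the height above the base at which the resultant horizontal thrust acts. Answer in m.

K_a = 0.3874.
Triangular part P₁ = ½K_aγH² = 321.7 at H/3 = 3.100 m; rectangular part P₂ = K_a q H = 43.24 at H/2 = 4.650 m.
ȳ = (P₁·3.100 + P₂·4.650)/(P₁+P₂) = 3.284 m.

3.28 m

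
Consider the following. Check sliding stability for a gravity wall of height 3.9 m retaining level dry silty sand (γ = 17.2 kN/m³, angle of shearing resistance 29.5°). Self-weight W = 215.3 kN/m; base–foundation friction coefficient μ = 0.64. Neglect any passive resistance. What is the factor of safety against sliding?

K_a = tan²(45° − 29.5°/2) = 0.3401.
P_a = ½K_aγH² = 0.5×0.3401×17.2×3.9² = 44.49 kN/m, acting at H/3 = 1.300 m above the base.
FS_sliding = μW / P_a = 0.64×215.3 / 44.49 = 3.097.

3.10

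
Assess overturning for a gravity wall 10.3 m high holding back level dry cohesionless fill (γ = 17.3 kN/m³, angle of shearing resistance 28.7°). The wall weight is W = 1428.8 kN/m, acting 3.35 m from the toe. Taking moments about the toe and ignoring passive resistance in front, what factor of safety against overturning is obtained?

K_a = tan²(45° − 28.7°/2) = 0.3511.
P_a = ½K_aγH² = 0.5×0.3511×17.3×10.3² = 322.2 kN/m, acting at H/3 = 3.433 m above the base.
Overturning moment M_o = P_a × H/3 = 322.2 × 3.433 = 1106.
Resisting moment M_r = W × 3.35 = 1428.8 × 3.35 = 4786.
FS_overturning = M_r/M_o = 4786/1106 = 4.326.

4.33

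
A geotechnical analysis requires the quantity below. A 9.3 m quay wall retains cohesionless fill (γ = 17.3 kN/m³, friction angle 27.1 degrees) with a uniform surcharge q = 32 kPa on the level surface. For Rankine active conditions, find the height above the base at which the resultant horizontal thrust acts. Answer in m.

K_a = 0.3741.
Triangular part P₁ = ½K_aγH² = 279.8 at H/3 = 3.100 m; rectangular part P₂ = K_a q H = 111.3 at H/2 = 4.650 m.
ȳ = (P₁·3.100 + P₂·4.650)/(P₁+P₂) = 3.541 m.

3.54 m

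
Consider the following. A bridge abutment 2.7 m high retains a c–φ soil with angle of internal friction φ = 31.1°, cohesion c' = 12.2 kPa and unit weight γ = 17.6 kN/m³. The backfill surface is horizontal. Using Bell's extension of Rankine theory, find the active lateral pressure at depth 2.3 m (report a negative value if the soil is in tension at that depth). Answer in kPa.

-0.872 kPa

K_a = (1 − sin φ)/(1 + sin φ) = 0.3188.
σ_a = K_a γ z − 2c√K_a = 0.3188×17.6×2.3 − 2×12.2×0.5646 = -0.8718 kPa.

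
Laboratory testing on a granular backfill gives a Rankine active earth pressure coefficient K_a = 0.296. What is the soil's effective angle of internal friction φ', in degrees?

K_a = tan²(45° − φ/2) ⇒ 45° − φ/2 = arctan(√0.296) = 28.55°.
φ = 2(45° − 28.55°) = 32.90°.

32.9°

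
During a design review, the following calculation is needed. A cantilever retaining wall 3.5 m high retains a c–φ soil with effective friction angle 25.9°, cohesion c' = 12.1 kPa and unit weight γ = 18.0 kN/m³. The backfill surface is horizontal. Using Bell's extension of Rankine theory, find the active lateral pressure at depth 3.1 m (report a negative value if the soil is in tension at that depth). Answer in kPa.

6.72 kPa

K_a = (1 − sin φ)/(1 + sin φ) = 0.3920.
σ_a = K_a γ z − 2c√K_a = 0.3920×18.0×3.1 − 2×12.1×0.6261 = 6.721 kPa.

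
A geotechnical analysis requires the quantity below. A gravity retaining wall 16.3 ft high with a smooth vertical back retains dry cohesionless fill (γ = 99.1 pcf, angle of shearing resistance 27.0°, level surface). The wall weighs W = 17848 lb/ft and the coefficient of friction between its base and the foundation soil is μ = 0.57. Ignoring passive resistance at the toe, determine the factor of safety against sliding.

K_a = tan²(45° − 27.0°/2) = 0.3755.
P_a = ½K_aγH² = 0.5×0.3755×99.1×16.3² = 4944 lb/ft, acting at H/3 = 5.433 ft above the base.
FS_sliding = μW / P_a = 0.57×17848 / 4944 = 2.058.

2.06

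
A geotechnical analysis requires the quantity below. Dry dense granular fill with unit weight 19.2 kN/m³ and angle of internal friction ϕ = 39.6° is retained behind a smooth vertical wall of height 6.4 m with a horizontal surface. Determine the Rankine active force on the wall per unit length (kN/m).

87.1 kN/m

K_a = tan²(45° − φ/2) = 0.2214.
P_a = ½ K_a γ H² = 0.5 × 0.2214 × 19.2 × 6.4² = 87.07 kN/m.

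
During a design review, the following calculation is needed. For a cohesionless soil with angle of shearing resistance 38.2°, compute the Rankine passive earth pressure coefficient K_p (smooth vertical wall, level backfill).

K_p = (1 + sin φ)/(1 − sin φ) = tan²(45° + 38.2°/2) = 4.241.

4.24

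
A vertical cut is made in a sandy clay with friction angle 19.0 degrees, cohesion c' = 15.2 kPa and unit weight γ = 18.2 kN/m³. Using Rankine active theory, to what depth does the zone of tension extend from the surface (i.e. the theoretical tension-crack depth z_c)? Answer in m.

2.34 m

K_a = tan²(45° − 19.0°/2) = 0.5088; √K_a = 0.7133.
The active pressure is zero where K_a γ z = 2c√K_a, so z_c = 2c/(γ√K_a) = 2×15.2/(18.2×0.7133) = 2.342 m.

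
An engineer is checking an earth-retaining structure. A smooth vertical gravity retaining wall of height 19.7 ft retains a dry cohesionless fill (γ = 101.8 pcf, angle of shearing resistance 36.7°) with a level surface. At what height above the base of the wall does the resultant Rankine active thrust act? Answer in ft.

6.57 ft

K_a = 0.2519.
The pressure distribution is triangular, so the resultant acts at H/3 above the base = 19.7/3 = 6.567 ft.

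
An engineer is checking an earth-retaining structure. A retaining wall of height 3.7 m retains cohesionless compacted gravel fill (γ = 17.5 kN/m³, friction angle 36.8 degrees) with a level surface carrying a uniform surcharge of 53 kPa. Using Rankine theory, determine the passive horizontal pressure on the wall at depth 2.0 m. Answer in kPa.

351 kPa

K_p = (1 + sin φ)/(1 − sin φ) = 3.988.
σ_v = γz + q = 17.5 × 2.0 + 53 = 88.00 kPa.
σ_h = K_p σ_v = 3.988 × 88.00 = 350.9 kPa.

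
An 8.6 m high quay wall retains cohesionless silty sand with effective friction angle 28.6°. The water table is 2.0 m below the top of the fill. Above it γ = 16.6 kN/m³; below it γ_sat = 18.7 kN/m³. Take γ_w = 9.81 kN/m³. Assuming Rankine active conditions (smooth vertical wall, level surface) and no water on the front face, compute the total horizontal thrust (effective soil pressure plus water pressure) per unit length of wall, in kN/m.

K_a = tan²(45° − φ/2) = 0.3525.
γ' = 18.7 − 9.81 = 8.890 kN/m³. Depth below WT = 6.6 m.
σ'_h at WT = K_a γ d_w = 11.70 kPa; at base = 11.70 + K_a γ' × 6.6 = 32.39 kPa.
P₁ (0–2.0 m) = ½×11.70×2.0 = 11.70. P₂ (2.0–8.6 m) = ½(11.70+32.39)×6.6 = 145.5.
P_w = ½ γ_w h₂² = 0.5×9.81×6.6² = 213.7. Total = 11.70+145.5+213.7 = 370.9 kN/m.

371 kN/m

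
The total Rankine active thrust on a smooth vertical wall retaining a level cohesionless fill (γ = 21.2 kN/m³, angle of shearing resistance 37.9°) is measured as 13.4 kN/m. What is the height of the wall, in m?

K_a = 0.2389. P_a = ½ K_a γ H² ⇒ H = √(2P_a/(K_a γ)).
H = √(2×13.4/(0.2389×21.2)) = 2.300 m.

2.30 m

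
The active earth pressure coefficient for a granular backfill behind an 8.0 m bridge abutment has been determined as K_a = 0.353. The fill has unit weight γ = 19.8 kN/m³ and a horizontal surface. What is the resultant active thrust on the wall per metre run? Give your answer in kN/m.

224 kN/m

P = ½ K_a γ H² = 0.5 × 0.353 × 19.8 × 8.0² = 223.7 kN/m.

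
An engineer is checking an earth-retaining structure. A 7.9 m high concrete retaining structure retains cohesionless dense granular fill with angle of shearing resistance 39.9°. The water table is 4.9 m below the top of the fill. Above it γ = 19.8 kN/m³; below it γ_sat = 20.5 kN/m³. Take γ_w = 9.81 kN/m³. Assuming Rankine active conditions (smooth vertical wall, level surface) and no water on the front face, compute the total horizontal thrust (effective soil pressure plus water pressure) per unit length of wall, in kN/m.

170 kN/m

K_a = tan²(45° − φ/2) = 0.2184.
γ' = 20.5 − 9.81 = 10.69 kN/m³. Depth below WT = 3.0 m.
σ'_h at WT = K_a γ d_w = 21.19 kPa; at base = 21.19 + K_a γ' × 3.0 = 28.20 kPa.
P₁ (0–4.9 m) = ½×21.19×4.9 = 51.92. P₂ (4.9–7.9 m) = ½(21.19+28.20)×3.0 = 74.09.
P_w = ½ γ_w h₂² = 0.5×9.81×3.0² = 44.14. Total = 51.92+74.09+44.14 = 170.2 kN/m.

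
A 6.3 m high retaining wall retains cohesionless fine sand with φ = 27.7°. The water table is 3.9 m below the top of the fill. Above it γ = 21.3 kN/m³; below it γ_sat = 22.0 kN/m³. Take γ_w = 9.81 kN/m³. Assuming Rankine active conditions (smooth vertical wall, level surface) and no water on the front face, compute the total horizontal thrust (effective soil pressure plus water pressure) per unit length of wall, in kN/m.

173 kN/m

K_a = tan²(45° − φ/2) = 0.3653.
γ' = 22.0 − 9.81 = 12.19 kN/m³. Depth below WT = 2.4 m.
σ'_h at WT = K_a γ d_w = 30.35 kPa; at base = 30.35 + K_a γ' × 2.4 = 41.04 kPa.
P₁ (0–3.9 m) = ½×30.35×3.9 = 59.18. P₂ (3.9–6.3 m) = ½(30.35+41.04)×2.4 = 85.66.
P_w = ½ γ_w h₂² = 0.5×9.81×2.4² = 28.25. Total = 59.18+85.66+28.25 = 173.1 kN/m.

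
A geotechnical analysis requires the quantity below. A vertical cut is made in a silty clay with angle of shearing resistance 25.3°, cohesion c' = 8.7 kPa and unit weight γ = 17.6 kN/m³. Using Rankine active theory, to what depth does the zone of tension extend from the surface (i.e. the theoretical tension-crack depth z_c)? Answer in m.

K_a = tan²(45° − 25.3°/2) = 0.4012; √K_a = 0.6334.
The active pressure is zero where K_a γ z = 2c√K_a, so z_c = 2c/(γ√K_a) = 2×8.7/(17.6×0.6334) = 1.561 m.

1.56 m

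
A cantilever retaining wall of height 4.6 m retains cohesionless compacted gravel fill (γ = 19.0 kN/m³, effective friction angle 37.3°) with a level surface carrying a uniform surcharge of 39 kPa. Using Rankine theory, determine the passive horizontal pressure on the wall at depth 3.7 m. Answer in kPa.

446 kPa

K_p = (1 + sin φ)/(1 − sin φ) = 4.076.
σ_v = γz + q = 19.0 × 3.7 + 39 = 109.3 kPa.
σ_h = K_p σ_v = 4.076 × 109.3 = 445.5 kPa.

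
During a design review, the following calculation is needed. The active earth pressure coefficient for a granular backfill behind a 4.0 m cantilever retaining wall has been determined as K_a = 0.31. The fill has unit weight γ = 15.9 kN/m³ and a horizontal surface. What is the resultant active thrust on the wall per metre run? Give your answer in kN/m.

P = ½ K_a γ H² = 0.5 × 0.31 × 15.9 × 4.0² = 39.43 kN/m.

39.4 kN/m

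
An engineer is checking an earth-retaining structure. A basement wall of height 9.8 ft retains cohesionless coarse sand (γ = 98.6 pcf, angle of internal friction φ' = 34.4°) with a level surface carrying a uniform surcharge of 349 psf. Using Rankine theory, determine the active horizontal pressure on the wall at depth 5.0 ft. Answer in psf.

234 psf

K_a = (1 − sin φ)/(1 + sin φ) = 0.2780.
σ_v = γz + q = 98.6 × 5.0 + 349 = 842.0 psf.
σ_h = K_a σ_v = 0.2780 × 842.0 = 234.1 psf.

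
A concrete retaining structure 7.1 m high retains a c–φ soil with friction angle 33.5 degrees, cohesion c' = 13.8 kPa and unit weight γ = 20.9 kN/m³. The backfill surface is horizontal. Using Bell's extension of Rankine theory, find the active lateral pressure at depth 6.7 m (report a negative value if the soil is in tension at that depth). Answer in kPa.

K_a = (1 − sin φ)/(1 + sin φ) = 0.2887.
σ_a = K_a γ z − 2c√K_a = 0.2887×20.9×6.7 − 2×13.8×0.5373 = 25.60 kPa.

25.6 kPa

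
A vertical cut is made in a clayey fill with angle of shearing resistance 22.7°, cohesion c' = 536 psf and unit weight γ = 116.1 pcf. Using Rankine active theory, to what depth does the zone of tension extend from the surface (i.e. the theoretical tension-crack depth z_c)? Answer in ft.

K_a = tan²(45° − 22.7°/2) = 0.4431; √K_a = 0.6657.
The active pressure is zero where K_a γ z = 2c√K_a, so z_c = 2c/(γ√K_a) = 2×536/(116.1×0.6657) = 13.87 ft.

13.9 ft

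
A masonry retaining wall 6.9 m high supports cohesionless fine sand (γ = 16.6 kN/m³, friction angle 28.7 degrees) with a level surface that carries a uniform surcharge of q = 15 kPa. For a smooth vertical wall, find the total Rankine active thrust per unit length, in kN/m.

175 kN/m

K_a = tan²(45° − φ/2) = 0.3511.
Soil triangle: ½ K_a γ H² = 0.5×0.3511×16.6×6.9² = 138.8 kN/m.
Surcharge rectangle: K_a q H = 0.3511×15×6.9 = 36.34 kN/m.
Total = 138.8 + 36.34 = 175.1 kN/m.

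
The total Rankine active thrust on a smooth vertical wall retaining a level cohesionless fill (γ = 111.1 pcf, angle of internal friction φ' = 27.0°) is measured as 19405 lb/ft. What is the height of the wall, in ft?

30.5 ft

K_a = 0.3755. P_a = ½ K_a γ H² ⇒ H = √(2P_a/(K_a γ)).
H = √(2×19405/(0.3755×111.1)) = 30.50 ft.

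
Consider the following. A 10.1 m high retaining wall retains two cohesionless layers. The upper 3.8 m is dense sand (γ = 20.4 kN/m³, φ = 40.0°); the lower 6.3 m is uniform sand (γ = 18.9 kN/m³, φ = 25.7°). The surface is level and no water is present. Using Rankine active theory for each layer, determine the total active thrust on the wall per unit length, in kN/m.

K_a1 = tan²(45°−40.0°/2) = 0.2174; K_a2 = tan²(45°−25.7°/2) = 0.3950.
Layer 1: σ at base = K_a1 γ₁ h₁ = 16.86 kPa; P₁ = ½×16.86×3.8 = 32.03.
Layer 2: σ_v at top = γ₁h₁ = 77.52; σ_h top = K_a2×77.52 = 30.62; σ_h base = K_a2×(77.52+18.9×6.3) = 77.66.
P₂ = ½(30.62+77.66)×6.3 = 341.1. Total P_a = 32.03+341.1 = 373.1 kN/m.

373 kN/m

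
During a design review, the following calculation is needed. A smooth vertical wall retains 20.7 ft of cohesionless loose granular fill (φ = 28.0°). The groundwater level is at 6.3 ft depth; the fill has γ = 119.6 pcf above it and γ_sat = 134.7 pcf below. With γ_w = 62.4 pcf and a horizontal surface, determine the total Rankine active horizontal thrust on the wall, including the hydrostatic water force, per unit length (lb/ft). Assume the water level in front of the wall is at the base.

14000 lb/ft

K_a = tan²(45° − φ/2) = 0.3610.
γ' = 134.7 − 62.4 = 72.30 pcf. Depth below WT = 14.4 ft.
σ'_h at WT = K_a γ d_w = 272.0 psf; at base = 272.0 + K_a γ' × 14.4 = 647.9 psf.
P₁ (0–6.3 ft) = ½×272.0×6.3 = 856.9. P₂ (6.3–20.7 ft) = ½(272.0+647.9)×14.4 = 6624.
P_w = ½ γ_w h₂² = 0.5×62.4×14.4² = 6470. Total = 856.9+6624+6470 = 13950 lb/ft.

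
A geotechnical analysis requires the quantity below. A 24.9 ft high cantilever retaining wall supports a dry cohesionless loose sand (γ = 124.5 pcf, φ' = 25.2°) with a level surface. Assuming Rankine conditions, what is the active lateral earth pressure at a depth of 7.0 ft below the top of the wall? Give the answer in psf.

351 psf

K_a = (1 − sin φ)/(1 + sin φ) = 0.4027.
σ_h = K_a γ z = 0.4027 × 124.5 × 7.0 = 351.0 psf.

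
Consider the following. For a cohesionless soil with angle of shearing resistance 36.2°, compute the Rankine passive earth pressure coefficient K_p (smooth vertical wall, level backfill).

K_p = (1 + sin φ)/(1 − sin φ) = tan²(45° + 36.2°/2) = 3.885.

3.89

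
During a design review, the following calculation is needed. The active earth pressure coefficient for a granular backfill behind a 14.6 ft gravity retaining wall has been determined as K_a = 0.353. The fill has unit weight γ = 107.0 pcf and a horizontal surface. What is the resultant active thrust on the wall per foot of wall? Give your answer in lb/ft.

4030 lb/ft

P = ½ K_a γ H² = 0.5 × 0.353 × 107.0 × 14.6² = 4026 lb/ft.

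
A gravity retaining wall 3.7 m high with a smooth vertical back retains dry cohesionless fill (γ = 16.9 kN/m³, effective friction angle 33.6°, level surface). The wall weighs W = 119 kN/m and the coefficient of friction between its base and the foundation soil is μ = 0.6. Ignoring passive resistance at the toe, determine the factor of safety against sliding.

K_a = tan²(45° − 33.6°/2) = 0.2875.
P_a = ½K_aγH² = 0.5×0.2875×16.9×3.7² = 33.26 kN/m, acting at H/3 = 1.233 m above the base.
FS_sliding = μW / P_a = 0.6×119 / 33.26 = 2.147.

2.15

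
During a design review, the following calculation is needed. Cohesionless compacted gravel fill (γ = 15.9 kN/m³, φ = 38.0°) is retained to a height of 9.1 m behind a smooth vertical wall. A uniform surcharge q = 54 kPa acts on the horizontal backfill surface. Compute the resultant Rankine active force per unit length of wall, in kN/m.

K_a = tan²(45° − φ/2) = 0.2379.
Soil triangle: ½ K_a γ H² = 0.5×0.2379×15.9×9.1² = 156.6 kN/m.
Surcharge rectangle: K_a q H = 0.2379×54×9.1 = 116.9 kN/m.
Total = 156.6 + 116.9 = 273.5 kN/m.

274 kN/m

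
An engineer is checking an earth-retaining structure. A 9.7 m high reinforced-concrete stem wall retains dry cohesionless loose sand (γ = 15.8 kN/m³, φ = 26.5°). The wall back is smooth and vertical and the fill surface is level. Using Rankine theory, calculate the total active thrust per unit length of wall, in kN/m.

285 kN/m

K_a = tan²(45° − φ/2) = 0.3829.
P_a = ½ K_a γ H² = 0.5 × 0.3829 × 15.8 × 9.7² = 284.6 kN/m.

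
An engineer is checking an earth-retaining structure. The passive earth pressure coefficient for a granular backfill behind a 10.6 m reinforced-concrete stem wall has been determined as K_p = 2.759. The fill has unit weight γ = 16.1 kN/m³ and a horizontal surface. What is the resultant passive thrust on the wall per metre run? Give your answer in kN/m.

P = ½ K_p γ H² = 0.5 × 2.759 × 16.1 × 10.6² = 2496 kN/m.

2500 kN/m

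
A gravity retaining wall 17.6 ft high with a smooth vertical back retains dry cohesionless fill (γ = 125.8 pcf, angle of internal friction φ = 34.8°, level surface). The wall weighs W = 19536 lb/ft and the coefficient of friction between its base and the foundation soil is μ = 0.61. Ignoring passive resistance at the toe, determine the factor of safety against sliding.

2.24

K_a = tan²(45° − 34.8°/2) = 0.2733.
P_a = ½K_aγH² = 0.5×0.2733×125.8×17.6² = 5325 lb/ft, acting at H/3 = 5.867 ft above the base.
FS_sliding = μW / P_a = 0.61×19536 / 5325 = 2.238.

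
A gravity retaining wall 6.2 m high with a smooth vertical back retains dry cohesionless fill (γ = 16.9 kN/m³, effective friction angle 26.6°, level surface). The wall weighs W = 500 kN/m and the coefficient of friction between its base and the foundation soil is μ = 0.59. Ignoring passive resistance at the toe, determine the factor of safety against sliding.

2.38

K_a = tan²(45° − 26.6°/2) = 0.3814.
P_a = ½K_aγH² = 0.5×0.3814×16.9×6.2² = 123.9 kN/m, acting at H/3 = 2.067 m above the base.
FS_sliding = μW / P_a = 0.59×500 / 123.9 = 2.381.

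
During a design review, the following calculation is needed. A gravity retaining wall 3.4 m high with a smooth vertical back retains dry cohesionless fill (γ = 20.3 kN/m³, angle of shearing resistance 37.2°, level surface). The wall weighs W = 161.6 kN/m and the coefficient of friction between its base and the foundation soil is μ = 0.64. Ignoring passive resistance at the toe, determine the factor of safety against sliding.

K_a = tan²(45° − 37.2°/2) = 0.2464.
P_a = ½K_aγH² = 0.5×0.2464×20.3×3.4² = 28.91 kN/m, acting at H/3 = 1.133 m above the base.
FS_sliding = μW / P_a = 0.64×161.6 / 28.91 = 3.577.

3.58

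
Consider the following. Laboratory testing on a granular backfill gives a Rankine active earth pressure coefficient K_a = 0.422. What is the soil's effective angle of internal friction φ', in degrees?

K_a = tan²(45° − φ/2) ⇒ 45° − φ/2 = arctan(√0.422) = 33.01°.
φ = 2(45° − 33.01°) = 23.98°.

24.0°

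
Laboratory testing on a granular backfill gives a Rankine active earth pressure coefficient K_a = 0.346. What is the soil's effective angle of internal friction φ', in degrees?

K_a = tan²(45° − φ/2) ⇒ 45° − φ/2 = arctan(√0.346) = 30.46°.
φ = 2(45° − 30.46°) = 29.07°.

29.1°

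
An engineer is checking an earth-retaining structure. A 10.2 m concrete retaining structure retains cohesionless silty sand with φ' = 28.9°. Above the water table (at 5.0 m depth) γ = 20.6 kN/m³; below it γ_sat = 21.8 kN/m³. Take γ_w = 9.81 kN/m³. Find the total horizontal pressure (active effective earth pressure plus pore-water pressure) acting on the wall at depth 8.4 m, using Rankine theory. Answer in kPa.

K_a = (1 − sin φ)/(1 + sin φ) = 0.3484.
γ' = 21.8 − 9.81 = 11.99 kN/m³.
Effective vertical stress at 8.4 m: σ'_v = 20.6×5.0 + 11.99×3.40 = 143.8 kPa.
σ'_h = K_a σ'_v = 0.3484 × 143.8 = 50.08 kPa; u = γ_w × 3.40 = 33.35 kPa.
Total σ_h = 50.08 + 33.35 = 83.44 kPa.

83.4 kPa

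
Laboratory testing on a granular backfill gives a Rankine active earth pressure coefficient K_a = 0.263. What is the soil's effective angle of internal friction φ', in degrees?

K_a = tan²(45° − φ/2) ⇒ 45° − φ/2 = arctan(√0.263) = 27.15°.
φ = 2(45° − 27.15°) = 35.70°.

35.7°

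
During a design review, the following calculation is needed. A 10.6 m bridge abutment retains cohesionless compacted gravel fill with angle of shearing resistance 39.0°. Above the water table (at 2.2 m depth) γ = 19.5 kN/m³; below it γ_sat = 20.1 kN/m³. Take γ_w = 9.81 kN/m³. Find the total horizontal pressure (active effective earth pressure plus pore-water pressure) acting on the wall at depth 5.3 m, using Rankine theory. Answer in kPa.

K_a = (1 − sin φ)/(1 + sin φ) = 0.2275.
γ' = 20.1 − 9.81 = 10.29 kN/m³.
Effective vertical stress at 5.3 m: σ'_v = 19.5×2.2 + 10.29×3.10 = 74.80 kPa.
σ'_h = K_a σ'_v = 0.2275 × 74.80 = 17.02 kPa; u = γ_w × 3.10 = 30.41 kPa.
Total σ_h = 17.02 + 30.41 = 47.43 kPa.

47.4 kPa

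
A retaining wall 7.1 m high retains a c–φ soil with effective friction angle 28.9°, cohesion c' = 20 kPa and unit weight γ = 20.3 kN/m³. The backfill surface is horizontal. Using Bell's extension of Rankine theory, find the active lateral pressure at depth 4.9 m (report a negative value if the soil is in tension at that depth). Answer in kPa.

11.0 kPa

K_a = (1 − sin φ)/(1 + sin φ) = 0.3484.
σ_a = K_a γ z − 2c√K_a = 0.3484×20.3×4.9 − 2×20×0.5902 = 11.04 kPa.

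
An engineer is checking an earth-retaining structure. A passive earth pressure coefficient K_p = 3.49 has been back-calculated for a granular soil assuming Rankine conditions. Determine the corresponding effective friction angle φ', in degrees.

K_p = (1+sin φ)/(1−sin φ) ⇒ sin φ = (K_p − 1)/(K_p + 1) = 0.5546.
φ = arcsin(0.5546) = 33.68°.

33.7°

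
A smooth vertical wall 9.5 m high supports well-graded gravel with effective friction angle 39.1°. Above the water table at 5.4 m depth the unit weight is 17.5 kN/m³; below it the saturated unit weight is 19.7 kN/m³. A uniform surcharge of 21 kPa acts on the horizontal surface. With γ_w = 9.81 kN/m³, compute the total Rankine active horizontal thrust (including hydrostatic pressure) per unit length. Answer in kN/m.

292 kN/m

K_a = tan²(45° − φ/2) = 0.2265.
γ' = 19.7 − 9.81 = 9.890 kN/m³. h₂ = H − d_w = 4.1 m.
σ'_h: at surface K_a·q = 4.756; at WT K_a(q+γd_w) = 26.16; at base K_a(q+γd_w+γ'h₂) = 35.34 kPa.
P₁ = ½(4.756+26.16)×5.4 = 83.47; P₂ = ½(26.16+35.34)×4.1 = 126.1; P_w = ½γ_w h₂² = 82.45.
Total = 83.47+126.1+82.45 = 292.0 kN/m.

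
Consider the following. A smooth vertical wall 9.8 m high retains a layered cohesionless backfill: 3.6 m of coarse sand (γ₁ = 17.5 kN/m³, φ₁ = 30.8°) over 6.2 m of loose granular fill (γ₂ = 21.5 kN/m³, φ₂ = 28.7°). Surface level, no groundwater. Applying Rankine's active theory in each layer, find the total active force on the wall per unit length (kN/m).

K_a1 = tan²(45°−30.8°/2) = 0.3227; K_a2 = tan²(45°−28.7°/2) = 0.3511.
Layer 1: σ at base = K_a1 γ₁ h₁ = 20.33 kPa; P₁ = ½×20.33×3.6 = 36.60.
Layer 2: σ_v at top = γ₁h₁ = 63.00; σ_h top = K_a2×63.00 = 22.12; σ_h base = K_a2×(63.00+21.5×6.2) = 68.93.
P₂ = ½(22.12+68.93)×6.2 = 282.3. Total P_a = 36.60+282.3 = 318.9 kN/m.

319 kN/m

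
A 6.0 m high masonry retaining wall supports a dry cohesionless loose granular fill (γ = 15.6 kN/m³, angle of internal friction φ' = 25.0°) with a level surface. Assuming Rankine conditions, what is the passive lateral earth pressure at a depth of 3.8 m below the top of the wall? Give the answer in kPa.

K_p = (1 + sin φ)/(1 − sin φ) = 2.464.
σ_h = K_p γ z = 2.464 × 15.6 × 3.8 = 146.1 kPa.

146 kPa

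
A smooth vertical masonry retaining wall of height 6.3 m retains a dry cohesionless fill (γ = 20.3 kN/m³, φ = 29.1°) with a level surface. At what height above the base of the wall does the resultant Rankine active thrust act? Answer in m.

K_a = 0.3456.
The pressure distribution is triangular, so the resultant acts at H/3 above the base = 6.3/3 = 2.100 m.

2.10 m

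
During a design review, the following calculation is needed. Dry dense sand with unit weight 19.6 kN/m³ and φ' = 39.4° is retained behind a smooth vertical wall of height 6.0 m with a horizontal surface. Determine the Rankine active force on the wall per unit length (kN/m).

K_a = tan²(45° − φ/2) = 0.2234.
P_a = ½ K_a γ H² = 0.5 × 0.2234 × 19.6 × 6.0² = 78.83 kN/m.

78.8 kN/m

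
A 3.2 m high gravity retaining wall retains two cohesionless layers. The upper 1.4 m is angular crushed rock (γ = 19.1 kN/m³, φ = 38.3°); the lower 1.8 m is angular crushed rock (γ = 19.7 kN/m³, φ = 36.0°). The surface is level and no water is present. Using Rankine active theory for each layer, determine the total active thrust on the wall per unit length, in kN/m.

K_a1 = tan²(45°−38.3°/2) = 0.2347; K_a2 = tan²(45°−36.0°/2) = 0.2596.
Layer 1: σ at base = K_a1 γ₁ h₁ = 6.277 kPa; P₁ = ½×6.277×1.4 = 4.394.
Layer 2: σ_v at top = γ₁h₁ = 26.74; σ_h top = K_a2×26.74 = 6.942; σ_h base = K_a2×(26.74+19.7×1.8) = 16.15.
P₂ = ½(6.942+16.15)×1.8 = 20.78. Total P_a = 4.394+20.78 = 25.18 kN/m.

25.2 kN/m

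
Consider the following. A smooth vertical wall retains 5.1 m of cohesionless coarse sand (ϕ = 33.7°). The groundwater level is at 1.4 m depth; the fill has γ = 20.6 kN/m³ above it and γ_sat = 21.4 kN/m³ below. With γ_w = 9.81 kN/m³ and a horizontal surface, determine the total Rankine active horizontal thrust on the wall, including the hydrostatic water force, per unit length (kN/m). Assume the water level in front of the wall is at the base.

126 kN/m

K_a = tan²(45° − φ/2) = 0.2863.
γ' = 21.4 − 9.81 = 11.59 kN/m³. Depth below WT = 3.7 m.
σ'_h at WT = K_a γ d_w = 8.257 kPa; at base = 8.257 + K_a γ' × 3.7 = 20.53 kPa.
P₁ (0–1.4 m) = ½×8.257×1.4 = 5.780. P₂ (1.4–5.1 m) = ½(8.257+20.53)×3.7 = 53.26.
P_w = ½ γ_w h₂² = 0.5×9.81×3.7² = 67.15. Total = 5.780+53.26+67.15 = 126.2 kN/m.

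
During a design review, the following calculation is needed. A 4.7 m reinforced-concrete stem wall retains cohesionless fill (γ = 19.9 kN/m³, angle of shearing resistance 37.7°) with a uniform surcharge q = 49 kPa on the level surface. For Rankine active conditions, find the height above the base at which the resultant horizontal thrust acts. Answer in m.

1.97 m

K_a = 0.2411.
Triangular part P₁ = ½K_aγH² = 52.98 at H/3 = 1.567 m; rectangular part P₂ = K_a q H = 55.52 at H/2 = 2.350 m.
ȳ = (P₁·1.567 + P₂·2.350)/(P₁+P₂) = 1.967 m.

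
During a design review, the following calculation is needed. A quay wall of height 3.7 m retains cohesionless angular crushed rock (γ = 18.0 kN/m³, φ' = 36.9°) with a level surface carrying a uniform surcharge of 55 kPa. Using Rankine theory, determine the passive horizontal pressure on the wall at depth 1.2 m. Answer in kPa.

307 kPa

K_p = (1 + sin φ)/(1 − sin φ) = 4.005.
σ_v = γz + q = 18.0 × 1.2 + 55 = 76.60 kPa.
σ_h = K_p σ_v = 4.005 × 76.60 = 306.8 kPa.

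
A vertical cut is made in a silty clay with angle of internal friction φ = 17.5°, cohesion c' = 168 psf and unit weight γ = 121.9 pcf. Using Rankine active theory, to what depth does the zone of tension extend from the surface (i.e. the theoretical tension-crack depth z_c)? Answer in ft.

K_a = tan²(45° − 17.5°/2) = 0.5376; √K_a = 0.7332.
The active pressure is zero where K_a γ z = 2c√K_a, so z_c = 2c/(γ√K_a) = 2×168/(121.9×0.7332) = 3.759 ft.

3.76 ft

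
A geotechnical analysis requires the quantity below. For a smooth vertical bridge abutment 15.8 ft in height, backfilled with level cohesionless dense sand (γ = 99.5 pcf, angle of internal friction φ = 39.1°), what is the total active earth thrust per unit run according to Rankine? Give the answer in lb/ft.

2810 lb/ft

K_a = tan²(45° − φ/2) = 0.2265.
P_a = ½ K_a γ H² = 0.5 × 0.2265 × 99.5 × 15.8² = 2813 lb/ft.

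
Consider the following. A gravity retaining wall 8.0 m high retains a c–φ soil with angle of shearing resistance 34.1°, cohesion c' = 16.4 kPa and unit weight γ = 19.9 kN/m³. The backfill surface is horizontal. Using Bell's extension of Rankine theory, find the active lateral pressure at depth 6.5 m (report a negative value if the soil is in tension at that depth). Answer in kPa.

19.0 kPa

K_a = (1 − sin φ)/(1 + sin φ) = 0.2815.
σ_a = K_a γ z − 2c√K_a = 0.2815×19.9×6.5 − 2×16.4×0.5306 = 19.01 kPa.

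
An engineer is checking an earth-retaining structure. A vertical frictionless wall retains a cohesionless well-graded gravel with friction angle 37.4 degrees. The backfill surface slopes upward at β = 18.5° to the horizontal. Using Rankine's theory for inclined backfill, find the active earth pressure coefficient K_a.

0.278

K_a = cos β · (cos β − √(cos²β − cos²φ)) / (cos β + √(cos²β − cos²φ)).
cos β = 0.9483, cos φ = 0.7944, √(cos²β − cos²φ) = 0.5179.
K_a = 0.9483 × (0.9483 − 0.5179)/(0.9483 + 0.5179) = 0.2784.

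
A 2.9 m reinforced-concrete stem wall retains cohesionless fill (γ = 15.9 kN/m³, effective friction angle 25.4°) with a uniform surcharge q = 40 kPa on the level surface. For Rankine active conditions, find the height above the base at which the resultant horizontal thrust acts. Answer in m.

1.27 m

K_a = 0.3996.
Triangular part P₁ = ½K_aγH² = 26.72 at H/3 = 0.9667 m; rectangular part P₂ = K_a q H = 46.36 at H/2 = 1.450 m.
ȳ = (P₁·0.9667 + P₂·1.450)/(P₁+P₂) = 1.273 m.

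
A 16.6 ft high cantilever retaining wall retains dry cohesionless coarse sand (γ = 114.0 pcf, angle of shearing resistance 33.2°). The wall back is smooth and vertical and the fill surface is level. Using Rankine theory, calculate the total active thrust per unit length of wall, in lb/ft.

K_a = tan²(45° − φ/2) = 0.2924.
P_a = ½ K_a γ H² = 0.5 × 0.2924 × 114.0 × 16.6² = 4592 lb/ft.

4590 lb/ft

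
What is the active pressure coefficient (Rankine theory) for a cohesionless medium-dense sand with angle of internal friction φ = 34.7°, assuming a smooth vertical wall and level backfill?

K_a = (1 − sin φ)/(1 + sin φ) = (1 − sin 34.7°)/(1 + sin 34.7°) = 0.2745.

0.274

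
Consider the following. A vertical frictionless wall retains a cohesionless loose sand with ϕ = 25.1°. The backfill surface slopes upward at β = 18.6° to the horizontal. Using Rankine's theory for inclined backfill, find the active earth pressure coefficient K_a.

0.516

K_a = cos β · (cos β − √(cos²β − cos²φ)) / (cos β + √(cos²β − cos²φ)).
cos β = 0.9478, cos φ = 0.9056, √(cos²β − cos²φ) = 0.2797.
K_a = 0.9478 × (0.9478 − 0.2797)/(0.9478 + 0.2797) = 0.5159.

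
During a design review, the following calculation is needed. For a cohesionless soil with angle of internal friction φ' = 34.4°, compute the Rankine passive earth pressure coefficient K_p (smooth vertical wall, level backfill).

3.60

K_p = (1 + sin φ)/(1 − sin φ) = tan²(45° + 34.4°/2) = 3.597.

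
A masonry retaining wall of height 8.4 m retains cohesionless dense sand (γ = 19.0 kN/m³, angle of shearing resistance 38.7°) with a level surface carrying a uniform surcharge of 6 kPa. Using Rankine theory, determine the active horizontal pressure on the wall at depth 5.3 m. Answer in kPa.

24.6 kPa

K_a = (1 − sin φ)/(1 + sin φ) = 0.2306.
σ_v = γz + q = 19.0 × 5.3 + 6 = 106.7 kPa.
σ_h = K_a σ_v = 0.2306 × 106.7 = 24.60 kPa.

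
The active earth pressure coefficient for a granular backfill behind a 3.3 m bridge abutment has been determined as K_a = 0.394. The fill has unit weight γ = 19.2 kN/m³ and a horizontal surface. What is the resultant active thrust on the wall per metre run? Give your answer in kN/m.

P = ½ K_a γ H² = 0.5 × 0.394 × 19.2 × 3.3² = 41.19 kN/m.

41.2 kN/m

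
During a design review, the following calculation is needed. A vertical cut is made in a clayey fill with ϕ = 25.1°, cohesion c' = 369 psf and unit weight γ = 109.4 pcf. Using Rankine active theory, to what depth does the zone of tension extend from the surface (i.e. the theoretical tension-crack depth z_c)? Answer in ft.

10.6 ft

K_a = tan²(45° − 25.1°/2) = 0.4043; √K_a = 0.6358.
The active pressure is zero where K_a γ z = 2c√K_a, so z_c = 2c/(γ√K_a) = 2×369/(109.4×0.6358) = 10.61 ft.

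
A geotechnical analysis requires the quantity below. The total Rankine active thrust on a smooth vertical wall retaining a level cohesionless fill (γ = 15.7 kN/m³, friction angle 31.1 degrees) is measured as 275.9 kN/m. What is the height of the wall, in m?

10.5 m

K_a = 0.3188. P_a = ½ K_a γ H² ⇒ H = √(2P_a/(K_a γ)).
H = √(2×275.9/(0.3188×15.7)) = 10.50 m.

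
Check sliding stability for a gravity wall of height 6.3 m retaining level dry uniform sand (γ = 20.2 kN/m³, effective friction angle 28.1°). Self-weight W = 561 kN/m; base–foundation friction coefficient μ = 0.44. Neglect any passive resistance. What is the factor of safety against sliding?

K_a = tan²(45° − 28.1°/2) = 0.3596.
P_a = ½K_aγH² = 0.5×0.3596×20.2×6.3² = 144.2 kN/m, acting at H/3 = 2.100 m above the base.
FS_sliding = μW / P_a = 0.44×561 / 144.2 = 1.712.

1.71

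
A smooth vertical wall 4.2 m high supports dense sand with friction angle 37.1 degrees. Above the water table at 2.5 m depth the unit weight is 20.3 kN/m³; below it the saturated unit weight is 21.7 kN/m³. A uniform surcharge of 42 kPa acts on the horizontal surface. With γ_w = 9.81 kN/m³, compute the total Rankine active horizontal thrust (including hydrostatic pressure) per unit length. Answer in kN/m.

K_a = tan²(45° − φ/2) = 0.2475.
γ' = 21.7 − 9.81 = 11.89 kN/m³. h₂ = H − d_w = 1.7 m.
σ'_h: at surface K_a·q = 10.39; at WT K_a(q+γd_w) = 22.96; at base K_a(q+γd_w+γ'h₂) = 27.96 kPa.
P₁ = ½(10.39+22.96)×2.5 = 41.69; P₂ = ½(22.96+27.96)×1.7 = 43.28; P_w = ½γ_w h₂² = 14.18.
Total = 41.69+43.28+14.18 = 99.14 kN/m.

99.1 kN/m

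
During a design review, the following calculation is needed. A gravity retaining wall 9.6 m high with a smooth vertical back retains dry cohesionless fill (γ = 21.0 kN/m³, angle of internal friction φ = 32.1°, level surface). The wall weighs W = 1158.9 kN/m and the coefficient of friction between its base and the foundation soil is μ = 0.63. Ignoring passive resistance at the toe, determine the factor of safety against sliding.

K_a = tan²(45° − 32.1°/2) = 0.3060.
P_a = ½K_aγH² = 0.5×0.3060×21.0×9.6² = 296.1 kN/m, acting at H/3 = 3.200 m above the base.
FS_sliding = μW / P_a = 0.63×1158.9 / 296.1 = 2.466.

2.47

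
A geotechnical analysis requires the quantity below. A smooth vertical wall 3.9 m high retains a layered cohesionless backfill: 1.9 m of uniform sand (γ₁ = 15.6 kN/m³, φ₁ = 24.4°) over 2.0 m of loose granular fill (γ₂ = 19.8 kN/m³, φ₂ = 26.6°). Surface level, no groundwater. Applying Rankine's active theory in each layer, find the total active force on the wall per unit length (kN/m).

49.4 kN/m

K_a1 = tan²(45°−24.4°/2) = 0.4153; K_a2 = tan²(45°−26.6°/2) = 0.3814.
Layer 1: σ at base = K_a1 γ₁ h₁ = 12.31 kPa; P₁ = ½×12.31×1.9 = 11.69.
Layer 2: σ_v at top = γ₁h₁ = 29.64; σ_h top = K_a2×29.64 = 11.31; σ_h base = K_a2×(29.64+19.8×2.0) = 26.41.
P₂ = ½(11.31+26.41)×2.0 = 37.72. Total P_a = 11.69+37.72 = 49.41 kN/m.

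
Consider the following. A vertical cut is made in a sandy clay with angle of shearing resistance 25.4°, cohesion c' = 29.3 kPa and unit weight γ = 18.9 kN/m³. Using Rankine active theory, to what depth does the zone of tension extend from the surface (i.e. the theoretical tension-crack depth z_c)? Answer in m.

K_a = tan²(45° − 25.4°/2) = 0.3996; √K_a = 0.6322.
The active pressure is zero where K_a γ z = 2c√K_a, so z_c = 2c/(γ√K_a) = 2×29.3/(18.9×0.6322) = 4.905 m.

4.90 m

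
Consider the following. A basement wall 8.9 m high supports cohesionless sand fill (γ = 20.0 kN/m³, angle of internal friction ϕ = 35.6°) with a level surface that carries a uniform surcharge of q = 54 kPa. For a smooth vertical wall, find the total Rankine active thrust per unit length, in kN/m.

336 kN/m

K_a = tan²(45° − φ/2) = 0.2641.
Soil triangle: ½ K_a γ H² = 0.5×0.2641×20.0×8.9² = 209.2 kN/m.
Surcharge rectangle: K_a q H = 0.2641×54×8.9 = 126.9 kN/m.
Total = 209.2 + 126.9 = 336.2 kN/m.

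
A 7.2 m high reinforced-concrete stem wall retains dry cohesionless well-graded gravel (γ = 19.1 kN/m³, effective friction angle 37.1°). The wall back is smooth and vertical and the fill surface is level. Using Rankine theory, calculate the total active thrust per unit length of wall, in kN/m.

K_a = tan²(45° − φ/2) = 0.2475.
P_a = ½ K_a γ H² = 0.5 × 0.2475 × 19.1 × 7.2² = 122.5 kN/m.

123 kN/m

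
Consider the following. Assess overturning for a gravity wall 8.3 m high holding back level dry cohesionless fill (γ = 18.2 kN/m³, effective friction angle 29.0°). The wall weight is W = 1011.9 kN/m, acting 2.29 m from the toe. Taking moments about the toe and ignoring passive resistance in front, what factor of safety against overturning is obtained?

3.85

K_a = tan²(45° − 29.0°/2) = 0.3470.
P_a = ½K_aγH² = 0.5×0.3470×18.2×8.3² = 217.5 kN/m, acting at H/3 = 2.767 m above the base.
Overturning moment M_o = P_a × H/3 = 217.5 × 2.767 = 601.8.
Resisting moment M_r = W × 2.29 = 1011.9 × 2.29 = 2317.
FS_overturning = M_r/M_o = 2317/601.8 = 3.851.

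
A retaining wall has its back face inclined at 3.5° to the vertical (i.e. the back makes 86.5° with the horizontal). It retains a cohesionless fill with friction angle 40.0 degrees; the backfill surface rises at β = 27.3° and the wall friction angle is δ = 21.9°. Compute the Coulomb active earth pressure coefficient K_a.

K_a = sin²(α+φ) / [sin²α · sin(α−δ) · (1 + √{sin(φ+δ)sin(φ−β) / (sin(α−δ)sin(α+β))})²].
With α = 86.5°, φ = 40.0°, δ = 21.9°, β = 27.3°: K_a = 0.3259.

0.326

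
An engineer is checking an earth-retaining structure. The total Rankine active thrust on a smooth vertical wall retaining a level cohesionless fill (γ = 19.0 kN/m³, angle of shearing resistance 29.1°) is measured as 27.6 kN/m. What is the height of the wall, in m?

2.90 m

K_a = 0.3456. P_a = ½ K_a γ H² ⇒ H = √(2P_a/(K_a γ)).
H = √(2×27.6/(0.3456×19.0)) = 2.899 m.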